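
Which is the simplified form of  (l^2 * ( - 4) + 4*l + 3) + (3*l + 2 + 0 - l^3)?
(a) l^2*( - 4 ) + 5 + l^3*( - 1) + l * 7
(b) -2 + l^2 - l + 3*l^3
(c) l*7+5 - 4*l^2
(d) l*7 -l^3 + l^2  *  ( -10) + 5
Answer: a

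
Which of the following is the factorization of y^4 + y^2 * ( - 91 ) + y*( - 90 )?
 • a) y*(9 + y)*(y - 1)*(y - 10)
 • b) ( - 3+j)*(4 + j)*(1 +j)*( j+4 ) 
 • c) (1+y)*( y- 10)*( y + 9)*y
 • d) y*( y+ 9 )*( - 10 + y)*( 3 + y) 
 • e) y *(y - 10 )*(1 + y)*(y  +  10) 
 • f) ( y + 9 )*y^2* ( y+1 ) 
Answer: c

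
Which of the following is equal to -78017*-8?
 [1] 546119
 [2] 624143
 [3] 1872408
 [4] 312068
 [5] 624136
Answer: 5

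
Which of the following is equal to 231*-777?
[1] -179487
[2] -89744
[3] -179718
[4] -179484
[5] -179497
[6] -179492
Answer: 1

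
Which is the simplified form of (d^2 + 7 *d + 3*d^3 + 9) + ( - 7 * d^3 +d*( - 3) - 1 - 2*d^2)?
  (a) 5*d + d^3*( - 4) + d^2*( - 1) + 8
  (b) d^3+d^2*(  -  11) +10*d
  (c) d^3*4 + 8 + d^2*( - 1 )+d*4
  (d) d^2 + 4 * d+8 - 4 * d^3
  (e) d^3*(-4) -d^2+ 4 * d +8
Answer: e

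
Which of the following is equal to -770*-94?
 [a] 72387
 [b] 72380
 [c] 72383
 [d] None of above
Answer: b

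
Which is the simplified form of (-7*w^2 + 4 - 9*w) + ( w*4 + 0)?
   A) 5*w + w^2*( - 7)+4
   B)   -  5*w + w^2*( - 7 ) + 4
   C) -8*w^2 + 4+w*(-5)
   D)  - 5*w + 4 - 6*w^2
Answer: B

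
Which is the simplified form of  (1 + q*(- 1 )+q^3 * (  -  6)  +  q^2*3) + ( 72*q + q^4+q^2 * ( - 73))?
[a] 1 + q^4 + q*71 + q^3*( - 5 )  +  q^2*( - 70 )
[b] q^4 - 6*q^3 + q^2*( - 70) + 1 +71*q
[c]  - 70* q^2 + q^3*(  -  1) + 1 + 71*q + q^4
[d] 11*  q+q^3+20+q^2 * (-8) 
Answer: b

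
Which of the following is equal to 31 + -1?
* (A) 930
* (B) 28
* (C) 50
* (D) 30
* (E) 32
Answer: D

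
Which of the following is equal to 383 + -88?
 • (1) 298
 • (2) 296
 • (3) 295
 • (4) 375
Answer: 3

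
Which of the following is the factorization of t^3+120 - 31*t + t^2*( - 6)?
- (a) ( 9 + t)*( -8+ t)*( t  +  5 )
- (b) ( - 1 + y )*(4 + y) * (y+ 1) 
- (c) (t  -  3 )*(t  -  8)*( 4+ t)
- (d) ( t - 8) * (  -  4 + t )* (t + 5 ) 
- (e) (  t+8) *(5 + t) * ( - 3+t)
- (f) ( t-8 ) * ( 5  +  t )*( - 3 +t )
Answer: f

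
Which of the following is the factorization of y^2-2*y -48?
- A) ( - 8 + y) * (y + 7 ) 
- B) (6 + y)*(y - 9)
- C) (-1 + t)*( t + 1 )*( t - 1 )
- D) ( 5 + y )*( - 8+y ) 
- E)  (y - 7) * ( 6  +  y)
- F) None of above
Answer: F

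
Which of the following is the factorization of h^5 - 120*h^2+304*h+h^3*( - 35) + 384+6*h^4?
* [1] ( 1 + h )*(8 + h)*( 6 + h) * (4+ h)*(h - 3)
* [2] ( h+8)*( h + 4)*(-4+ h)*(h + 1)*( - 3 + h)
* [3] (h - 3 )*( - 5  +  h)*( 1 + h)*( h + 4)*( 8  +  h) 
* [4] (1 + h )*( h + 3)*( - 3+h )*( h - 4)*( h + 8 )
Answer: 2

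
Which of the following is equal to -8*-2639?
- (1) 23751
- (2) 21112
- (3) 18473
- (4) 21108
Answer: 2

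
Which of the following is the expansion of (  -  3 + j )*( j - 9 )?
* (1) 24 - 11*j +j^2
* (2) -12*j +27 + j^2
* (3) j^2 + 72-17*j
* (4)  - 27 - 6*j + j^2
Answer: 2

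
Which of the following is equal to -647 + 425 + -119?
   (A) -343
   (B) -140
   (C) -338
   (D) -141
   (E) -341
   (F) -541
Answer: E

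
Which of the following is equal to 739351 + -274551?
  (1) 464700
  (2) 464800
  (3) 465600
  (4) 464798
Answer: 2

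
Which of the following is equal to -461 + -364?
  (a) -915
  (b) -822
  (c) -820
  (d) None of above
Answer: d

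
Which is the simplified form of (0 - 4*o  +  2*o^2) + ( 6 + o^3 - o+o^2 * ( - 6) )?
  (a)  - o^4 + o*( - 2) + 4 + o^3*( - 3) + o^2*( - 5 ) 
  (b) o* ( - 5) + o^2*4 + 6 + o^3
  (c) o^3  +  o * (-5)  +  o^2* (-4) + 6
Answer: c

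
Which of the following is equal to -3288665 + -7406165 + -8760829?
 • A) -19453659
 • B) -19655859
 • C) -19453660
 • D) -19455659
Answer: D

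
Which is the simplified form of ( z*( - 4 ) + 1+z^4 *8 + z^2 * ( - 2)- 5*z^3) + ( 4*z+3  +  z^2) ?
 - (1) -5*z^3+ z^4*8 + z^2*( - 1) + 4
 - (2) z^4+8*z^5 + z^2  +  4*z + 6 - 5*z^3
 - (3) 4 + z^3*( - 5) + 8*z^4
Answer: 1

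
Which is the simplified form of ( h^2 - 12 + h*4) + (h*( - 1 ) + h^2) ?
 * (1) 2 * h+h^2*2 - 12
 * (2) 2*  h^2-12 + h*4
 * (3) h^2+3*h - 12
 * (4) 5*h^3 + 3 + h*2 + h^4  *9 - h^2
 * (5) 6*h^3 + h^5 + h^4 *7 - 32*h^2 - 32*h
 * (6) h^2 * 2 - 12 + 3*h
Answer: 6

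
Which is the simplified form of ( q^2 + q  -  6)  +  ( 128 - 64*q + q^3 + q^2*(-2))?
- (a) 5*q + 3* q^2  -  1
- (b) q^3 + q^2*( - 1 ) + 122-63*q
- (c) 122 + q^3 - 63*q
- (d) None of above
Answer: b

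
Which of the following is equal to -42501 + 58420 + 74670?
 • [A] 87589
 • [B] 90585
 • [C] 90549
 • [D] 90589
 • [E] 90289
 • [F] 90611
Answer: D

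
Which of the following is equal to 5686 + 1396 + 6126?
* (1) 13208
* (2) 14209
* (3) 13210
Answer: 1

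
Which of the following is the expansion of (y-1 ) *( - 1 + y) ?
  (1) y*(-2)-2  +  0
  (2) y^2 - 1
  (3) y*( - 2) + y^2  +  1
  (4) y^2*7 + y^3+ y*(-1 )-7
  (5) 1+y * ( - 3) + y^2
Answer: 3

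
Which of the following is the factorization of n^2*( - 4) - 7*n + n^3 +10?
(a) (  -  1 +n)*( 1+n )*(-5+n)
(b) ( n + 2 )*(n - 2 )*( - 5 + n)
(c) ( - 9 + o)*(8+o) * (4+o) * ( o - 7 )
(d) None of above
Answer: d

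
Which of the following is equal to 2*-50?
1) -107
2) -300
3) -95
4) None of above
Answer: 4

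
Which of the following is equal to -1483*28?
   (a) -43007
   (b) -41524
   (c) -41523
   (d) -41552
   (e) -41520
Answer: b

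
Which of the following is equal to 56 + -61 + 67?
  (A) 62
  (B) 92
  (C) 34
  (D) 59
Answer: A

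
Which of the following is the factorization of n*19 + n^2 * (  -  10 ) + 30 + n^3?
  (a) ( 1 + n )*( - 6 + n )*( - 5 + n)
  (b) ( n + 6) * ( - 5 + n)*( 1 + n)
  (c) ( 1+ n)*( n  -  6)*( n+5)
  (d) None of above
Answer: a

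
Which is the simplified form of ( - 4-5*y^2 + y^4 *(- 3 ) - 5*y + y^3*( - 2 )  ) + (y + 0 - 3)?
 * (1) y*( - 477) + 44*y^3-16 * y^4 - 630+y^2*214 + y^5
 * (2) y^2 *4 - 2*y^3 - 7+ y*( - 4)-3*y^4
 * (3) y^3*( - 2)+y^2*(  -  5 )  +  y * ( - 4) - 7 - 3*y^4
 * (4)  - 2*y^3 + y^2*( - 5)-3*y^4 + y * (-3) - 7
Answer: 3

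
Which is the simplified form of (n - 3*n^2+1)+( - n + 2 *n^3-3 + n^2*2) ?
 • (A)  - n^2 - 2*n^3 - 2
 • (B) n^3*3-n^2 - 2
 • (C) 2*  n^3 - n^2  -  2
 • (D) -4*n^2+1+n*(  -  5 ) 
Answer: C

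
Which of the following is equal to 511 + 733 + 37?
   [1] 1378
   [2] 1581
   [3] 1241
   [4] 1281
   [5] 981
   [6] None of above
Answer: 4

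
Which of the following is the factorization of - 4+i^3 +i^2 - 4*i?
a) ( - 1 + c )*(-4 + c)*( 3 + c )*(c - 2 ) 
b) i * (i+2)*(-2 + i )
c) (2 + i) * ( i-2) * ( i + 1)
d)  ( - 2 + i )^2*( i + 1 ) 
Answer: c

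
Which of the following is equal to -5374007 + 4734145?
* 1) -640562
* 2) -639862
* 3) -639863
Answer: 2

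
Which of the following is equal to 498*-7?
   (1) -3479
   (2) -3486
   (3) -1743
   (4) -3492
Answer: 2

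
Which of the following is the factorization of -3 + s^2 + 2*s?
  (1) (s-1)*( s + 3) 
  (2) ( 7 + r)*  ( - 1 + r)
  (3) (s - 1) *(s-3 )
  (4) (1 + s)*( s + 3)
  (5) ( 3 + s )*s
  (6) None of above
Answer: 1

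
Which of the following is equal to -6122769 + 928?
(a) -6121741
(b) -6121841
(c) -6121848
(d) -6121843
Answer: b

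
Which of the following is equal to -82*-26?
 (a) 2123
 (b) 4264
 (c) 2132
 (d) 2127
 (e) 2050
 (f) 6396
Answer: c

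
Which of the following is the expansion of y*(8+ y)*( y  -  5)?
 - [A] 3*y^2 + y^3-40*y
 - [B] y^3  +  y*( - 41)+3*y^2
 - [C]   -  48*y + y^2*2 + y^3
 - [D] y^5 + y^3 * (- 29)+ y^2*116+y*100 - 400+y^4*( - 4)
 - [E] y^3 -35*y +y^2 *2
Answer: A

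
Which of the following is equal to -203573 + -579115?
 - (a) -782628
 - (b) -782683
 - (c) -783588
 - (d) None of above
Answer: d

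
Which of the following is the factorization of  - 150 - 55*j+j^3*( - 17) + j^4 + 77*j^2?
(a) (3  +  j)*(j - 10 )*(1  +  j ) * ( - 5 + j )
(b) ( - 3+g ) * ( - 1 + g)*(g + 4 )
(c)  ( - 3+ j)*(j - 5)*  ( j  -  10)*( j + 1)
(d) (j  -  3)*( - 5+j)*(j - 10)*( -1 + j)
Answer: c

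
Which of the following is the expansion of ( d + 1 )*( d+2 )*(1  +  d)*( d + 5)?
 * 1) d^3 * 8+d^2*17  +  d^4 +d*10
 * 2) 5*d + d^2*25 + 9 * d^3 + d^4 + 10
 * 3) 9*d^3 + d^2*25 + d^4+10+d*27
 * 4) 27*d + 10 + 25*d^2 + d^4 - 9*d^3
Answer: 3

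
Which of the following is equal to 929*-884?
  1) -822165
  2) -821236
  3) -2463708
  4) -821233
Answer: 2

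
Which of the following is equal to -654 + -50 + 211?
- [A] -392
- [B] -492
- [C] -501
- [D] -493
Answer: D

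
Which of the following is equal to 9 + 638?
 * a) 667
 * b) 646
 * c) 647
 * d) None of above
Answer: c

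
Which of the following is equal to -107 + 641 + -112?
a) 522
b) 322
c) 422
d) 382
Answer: c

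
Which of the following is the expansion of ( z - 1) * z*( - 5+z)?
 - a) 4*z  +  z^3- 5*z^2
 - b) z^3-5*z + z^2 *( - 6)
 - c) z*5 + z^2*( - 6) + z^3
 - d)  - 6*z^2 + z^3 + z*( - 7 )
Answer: c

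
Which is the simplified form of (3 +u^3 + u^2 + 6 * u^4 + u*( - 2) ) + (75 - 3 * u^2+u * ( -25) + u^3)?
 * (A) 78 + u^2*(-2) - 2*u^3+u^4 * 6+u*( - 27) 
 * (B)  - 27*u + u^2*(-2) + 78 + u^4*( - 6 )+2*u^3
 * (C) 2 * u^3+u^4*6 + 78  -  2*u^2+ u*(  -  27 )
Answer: C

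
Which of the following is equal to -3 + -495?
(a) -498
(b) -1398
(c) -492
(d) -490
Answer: a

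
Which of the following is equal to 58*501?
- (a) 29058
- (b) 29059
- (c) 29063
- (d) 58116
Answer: a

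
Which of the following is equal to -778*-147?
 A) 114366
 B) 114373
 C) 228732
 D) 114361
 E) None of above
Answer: A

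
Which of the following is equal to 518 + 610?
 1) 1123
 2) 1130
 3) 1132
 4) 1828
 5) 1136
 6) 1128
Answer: 6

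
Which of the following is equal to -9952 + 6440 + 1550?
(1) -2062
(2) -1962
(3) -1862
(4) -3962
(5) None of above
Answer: 2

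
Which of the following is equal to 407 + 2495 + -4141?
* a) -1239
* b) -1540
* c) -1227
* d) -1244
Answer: a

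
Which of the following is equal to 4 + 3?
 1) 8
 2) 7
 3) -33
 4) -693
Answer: 2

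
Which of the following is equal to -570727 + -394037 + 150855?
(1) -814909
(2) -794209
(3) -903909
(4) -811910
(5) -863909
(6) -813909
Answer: 6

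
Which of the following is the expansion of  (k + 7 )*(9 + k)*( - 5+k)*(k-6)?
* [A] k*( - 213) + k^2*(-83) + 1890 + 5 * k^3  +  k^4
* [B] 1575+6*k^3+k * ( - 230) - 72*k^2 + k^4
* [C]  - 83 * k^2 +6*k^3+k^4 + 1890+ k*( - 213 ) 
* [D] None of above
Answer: A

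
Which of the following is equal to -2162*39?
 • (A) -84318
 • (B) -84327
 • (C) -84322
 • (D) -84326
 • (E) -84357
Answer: A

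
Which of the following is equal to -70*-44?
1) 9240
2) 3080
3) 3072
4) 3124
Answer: 2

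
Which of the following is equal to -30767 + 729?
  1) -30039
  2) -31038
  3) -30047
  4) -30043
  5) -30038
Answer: 5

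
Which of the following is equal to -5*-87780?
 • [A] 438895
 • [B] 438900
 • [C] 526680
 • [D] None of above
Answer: B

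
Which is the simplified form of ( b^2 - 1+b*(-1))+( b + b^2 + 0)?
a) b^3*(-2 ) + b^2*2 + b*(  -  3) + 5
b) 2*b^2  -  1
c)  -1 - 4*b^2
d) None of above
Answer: b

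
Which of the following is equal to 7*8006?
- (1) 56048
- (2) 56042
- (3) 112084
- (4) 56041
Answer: 2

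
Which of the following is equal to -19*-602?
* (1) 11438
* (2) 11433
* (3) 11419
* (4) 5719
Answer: 1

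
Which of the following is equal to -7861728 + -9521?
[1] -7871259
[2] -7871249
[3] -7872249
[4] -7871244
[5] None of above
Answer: 2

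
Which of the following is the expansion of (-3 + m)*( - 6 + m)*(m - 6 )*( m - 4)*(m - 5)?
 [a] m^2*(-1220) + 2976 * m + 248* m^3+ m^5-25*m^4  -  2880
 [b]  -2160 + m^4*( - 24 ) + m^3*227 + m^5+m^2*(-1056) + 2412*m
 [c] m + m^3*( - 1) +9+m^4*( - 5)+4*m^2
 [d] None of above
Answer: b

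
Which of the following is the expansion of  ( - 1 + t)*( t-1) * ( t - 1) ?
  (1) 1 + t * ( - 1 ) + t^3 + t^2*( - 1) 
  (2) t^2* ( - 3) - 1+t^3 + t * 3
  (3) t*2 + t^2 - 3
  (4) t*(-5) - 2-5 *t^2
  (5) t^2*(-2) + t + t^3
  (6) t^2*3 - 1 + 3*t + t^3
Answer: 2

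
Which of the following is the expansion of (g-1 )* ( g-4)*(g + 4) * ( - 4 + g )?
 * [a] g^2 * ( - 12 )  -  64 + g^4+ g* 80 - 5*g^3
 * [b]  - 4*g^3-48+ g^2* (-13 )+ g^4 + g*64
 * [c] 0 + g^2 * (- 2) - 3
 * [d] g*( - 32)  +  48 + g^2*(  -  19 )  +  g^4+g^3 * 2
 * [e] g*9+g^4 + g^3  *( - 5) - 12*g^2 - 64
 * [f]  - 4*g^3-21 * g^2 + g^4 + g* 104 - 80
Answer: a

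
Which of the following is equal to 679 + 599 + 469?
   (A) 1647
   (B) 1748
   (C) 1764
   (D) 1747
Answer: D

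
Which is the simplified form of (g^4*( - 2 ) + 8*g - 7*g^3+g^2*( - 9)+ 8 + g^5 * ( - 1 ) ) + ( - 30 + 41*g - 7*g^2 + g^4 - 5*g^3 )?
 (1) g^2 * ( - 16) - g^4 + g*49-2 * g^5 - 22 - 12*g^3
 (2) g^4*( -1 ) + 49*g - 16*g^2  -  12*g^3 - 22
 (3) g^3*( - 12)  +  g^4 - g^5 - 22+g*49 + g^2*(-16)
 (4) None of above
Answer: 4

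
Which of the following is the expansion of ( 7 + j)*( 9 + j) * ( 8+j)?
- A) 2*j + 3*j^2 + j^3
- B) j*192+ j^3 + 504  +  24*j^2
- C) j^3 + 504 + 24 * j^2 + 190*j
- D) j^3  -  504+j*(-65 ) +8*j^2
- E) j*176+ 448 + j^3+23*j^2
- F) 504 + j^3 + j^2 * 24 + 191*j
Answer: F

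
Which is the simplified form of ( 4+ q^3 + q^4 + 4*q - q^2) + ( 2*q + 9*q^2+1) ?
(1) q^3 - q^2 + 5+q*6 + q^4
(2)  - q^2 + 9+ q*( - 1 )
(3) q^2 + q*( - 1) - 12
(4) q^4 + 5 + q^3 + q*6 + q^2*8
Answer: 4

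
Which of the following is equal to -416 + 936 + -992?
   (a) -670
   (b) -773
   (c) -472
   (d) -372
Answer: c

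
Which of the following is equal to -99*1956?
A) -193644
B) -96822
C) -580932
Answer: A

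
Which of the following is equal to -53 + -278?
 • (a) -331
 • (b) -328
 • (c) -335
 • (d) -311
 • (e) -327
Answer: a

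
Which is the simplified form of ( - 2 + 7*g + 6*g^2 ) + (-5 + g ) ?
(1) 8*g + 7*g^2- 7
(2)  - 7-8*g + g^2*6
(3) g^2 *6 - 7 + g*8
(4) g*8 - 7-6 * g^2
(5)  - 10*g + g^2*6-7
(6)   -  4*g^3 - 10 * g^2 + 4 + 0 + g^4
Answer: 3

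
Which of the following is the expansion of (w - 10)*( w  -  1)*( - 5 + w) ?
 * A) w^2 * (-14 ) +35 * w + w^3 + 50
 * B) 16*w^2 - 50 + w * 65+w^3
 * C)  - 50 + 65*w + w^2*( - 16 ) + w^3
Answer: C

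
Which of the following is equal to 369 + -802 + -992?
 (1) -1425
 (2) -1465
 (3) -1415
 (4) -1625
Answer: 1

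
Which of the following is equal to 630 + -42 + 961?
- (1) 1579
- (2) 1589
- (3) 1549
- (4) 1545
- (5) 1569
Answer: 3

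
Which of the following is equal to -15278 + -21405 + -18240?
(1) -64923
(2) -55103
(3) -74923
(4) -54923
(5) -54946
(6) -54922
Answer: 4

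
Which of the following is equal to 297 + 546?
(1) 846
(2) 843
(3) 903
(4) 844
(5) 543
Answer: 2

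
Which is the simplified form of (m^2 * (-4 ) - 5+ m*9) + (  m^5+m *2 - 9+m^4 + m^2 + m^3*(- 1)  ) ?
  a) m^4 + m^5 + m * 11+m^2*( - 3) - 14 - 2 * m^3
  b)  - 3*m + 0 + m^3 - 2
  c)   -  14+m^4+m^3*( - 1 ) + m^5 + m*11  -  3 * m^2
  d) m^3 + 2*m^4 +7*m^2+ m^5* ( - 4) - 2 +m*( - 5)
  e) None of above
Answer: c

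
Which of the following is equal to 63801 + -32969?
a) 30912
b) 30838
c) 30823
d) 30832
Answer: d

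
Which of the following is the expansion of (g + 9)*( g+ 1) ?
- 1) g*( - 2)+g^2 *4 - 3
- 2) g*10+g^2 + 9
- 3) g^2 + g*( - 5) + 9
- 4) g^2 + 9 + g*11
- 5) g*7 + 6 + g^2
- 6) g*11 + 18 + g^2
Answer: 2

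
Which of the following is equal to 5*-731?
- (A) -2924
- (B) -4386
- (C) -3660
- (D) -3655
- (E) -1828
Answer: D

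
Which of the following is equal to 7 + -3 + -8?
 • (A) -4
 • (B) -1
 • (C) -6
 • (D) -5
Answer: A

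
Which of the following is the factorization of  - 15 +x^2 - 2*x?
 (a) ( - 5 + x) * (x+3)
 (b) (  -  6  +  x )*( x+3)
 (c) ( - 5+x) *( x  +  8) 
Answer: a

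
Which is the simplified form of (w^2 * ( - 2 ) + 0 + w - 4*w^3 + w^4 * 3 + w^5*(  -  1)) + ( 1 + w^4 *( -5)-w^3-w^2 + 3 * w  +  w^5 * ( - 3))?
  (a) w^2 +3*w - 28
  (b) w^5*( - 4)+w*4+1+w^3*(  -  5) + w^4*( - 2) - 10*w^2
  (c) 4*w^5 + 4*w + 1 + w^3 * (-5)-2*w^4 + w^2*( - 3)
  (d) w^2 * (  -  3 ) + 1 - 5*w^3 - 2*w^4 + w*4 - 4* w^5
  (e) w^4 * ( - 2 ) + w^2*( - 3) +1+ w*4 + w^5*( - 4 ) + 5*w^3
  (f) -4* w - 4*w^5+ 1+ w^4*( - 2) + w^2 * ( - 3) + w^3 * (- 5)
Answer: d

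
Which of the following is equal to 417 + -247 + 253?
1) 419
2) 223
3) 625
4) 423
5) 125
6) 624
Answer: 4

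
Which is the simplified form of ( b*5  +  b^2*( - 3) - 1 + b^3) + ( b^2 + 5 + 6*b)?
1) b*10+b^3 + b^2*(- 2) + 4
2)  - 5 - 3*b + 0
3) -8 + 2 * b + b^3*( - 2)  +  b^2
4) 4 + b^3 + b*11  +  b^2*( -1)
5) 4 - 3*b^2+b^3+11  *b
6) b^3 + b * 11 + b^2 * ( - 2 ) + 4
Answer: 6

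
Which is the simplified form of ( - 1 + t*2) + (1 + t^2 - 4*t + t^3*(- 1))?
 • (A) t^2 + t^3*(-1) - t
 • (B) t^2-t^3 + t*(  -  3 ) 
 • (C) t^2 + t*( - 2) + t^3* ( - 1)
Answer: C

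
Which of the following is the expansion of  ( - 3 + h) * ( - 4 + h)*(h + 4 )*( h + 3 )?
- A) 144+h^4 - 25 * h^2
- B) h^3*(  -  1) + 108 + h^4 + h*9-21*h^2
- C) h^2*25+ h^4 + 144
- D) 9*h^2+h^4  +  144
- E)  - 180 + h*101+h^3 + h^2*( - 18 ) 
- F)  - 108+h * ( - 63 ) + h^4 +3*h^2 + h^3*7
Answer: A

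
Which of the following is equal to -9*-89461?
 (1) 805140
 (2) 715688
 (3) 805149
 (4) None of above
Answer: 3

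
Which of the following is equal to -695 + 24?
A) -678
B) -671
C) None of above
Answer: B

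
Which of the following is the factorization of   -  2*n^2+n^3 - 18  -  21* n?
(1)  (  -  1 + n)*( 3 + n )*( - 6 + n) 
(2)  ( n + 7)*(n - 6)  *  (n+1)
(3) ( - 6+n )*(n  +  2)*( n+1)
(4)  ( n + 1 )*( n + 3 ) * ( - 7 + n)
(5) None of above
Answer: 5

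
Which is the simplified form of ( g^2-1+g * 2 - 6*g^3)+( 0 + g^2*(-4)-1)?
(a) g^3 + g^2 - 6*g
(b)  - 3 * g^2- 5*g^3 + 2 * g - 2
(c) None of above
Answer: c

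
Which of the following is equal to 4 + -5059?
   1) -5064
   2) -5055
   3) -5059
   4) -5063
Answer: 2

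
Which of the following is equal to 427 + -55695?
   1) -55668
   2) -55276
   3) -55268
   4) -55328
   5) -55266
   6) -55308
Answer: 3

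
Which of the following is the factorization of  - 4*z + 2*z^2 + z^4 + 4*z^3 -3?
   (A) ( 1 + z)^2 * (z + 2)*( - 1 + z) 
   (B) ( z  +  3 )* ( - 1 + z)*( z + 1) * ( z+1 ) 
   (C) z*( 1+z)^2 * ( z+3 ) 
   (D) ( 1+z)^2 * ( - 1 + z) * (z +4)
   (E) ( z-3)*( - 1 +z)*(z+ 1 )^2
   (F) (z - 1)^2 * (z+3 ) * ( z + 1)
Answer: B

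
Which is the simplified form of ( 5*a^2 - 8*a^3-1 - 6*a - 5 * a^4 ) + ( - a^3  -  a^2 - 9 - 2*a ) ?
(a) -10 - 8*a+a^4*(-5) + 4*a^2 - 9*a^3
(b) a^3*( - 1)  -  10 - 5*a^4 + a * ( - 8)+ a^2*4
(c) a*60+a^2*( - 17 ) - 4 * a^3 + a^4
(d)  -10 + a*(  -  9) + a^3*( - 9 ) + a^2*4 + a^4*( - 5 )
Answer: a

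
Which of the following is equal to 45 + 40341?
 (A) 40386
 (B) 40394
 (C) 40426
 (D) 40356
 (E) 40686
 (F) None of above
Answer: A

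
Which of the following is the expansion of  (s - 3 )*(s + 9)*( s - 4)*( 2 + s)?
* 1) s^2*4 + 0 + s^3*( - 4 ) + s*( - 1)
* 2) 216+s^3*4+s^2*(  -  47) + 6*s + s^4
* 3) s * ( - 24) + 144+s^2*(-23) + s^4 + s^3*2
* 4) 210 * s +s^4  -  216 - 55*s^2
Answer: 2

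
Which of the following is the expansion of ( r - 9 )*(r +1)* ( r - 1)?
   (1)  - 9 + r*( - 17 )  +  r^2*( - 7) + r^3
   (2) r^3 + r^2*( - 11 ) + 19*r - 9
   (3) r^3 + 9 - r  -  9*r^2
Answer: 3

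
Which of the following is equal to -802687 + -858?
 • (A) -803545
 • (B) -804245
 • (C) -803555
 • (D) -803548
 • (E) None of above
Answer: A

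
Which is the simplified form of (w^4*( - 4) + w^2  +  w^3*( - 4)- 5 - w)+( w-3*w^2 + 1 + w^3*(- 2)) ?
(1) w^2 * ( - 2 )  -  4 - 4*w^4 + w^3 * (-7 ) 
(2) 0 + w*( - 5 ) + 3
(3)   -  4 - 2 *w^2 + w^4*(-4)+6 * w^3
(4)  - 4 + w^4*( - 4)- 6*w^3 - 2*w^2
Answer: 4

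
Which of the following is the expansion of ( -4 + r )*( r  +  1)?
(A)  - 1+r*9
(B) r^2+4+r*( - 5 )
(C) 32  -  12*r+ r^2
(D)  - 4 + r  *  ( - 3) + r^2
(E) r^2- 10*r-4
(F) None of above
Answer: D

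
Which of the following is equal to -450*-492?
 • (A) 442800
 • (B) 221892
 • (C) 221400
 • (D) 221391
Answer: C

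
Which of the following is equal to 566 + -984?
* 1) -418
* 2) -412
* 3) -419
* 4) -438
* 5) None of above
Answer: 1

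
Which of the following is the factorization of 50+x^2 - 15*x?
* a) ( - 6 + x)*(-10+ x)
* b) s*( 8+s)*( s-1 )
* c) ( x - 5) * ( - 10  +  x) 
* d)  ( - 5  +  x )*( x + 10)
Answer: c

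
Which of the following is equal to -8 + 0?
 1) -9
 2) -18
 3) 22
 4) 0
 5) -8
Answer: 5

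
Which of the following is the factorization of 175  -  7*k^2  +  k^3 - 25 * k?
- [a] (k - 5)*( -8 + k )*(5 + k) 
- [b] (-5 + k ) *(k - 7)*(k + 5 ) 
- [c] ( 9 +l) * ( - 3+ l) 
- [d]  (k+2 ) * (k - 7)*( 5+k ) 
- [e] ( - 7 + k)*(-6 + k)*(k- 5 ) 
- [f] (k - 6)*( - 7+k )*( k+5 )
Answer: b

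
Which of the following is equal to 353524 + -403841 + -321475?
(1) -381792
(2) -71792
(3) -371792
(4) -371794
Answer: 3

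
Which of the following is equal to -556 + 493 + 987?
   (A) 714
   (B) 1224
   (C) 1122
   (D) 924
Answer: D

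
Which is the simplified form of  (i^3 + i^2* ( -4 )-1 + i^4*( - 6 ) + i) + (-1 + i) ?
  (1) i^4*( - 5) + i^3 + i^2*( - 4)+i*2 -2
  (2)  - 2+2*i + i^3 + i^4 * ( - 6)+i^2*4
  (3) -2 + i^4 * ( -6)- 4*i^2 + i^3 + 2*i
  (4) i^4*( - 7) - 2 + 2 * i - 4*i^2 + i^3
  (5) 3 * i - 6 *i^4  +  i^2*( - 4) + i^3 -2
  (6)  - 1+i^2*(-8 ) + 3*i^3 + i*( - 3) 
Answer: 3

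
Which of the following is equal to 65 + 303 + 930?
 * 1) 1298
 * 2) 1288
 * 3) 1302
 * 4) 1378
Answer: 1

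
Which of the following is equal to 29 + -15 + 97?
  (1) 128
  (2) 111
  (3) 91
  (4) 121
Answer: 2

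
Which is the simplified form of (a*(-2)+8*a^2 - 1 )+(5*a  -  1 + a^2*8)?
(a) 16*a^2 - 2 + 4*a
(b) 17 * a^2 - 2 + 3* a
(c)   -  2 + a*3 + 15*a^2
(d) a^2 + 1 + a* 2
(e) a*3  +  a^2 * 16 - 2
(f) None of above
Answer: e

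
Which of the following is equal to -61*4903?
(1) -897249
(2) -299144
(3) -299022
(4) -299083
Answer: 4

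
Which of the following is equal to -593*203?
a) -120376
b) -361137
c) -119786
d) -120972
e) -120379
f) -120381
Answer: e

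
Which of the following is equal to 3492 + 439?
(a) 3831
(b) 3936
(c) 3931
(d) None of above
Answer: c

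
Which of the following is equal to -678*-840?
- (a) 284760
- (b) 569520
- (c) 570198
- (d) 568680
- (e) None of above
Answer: b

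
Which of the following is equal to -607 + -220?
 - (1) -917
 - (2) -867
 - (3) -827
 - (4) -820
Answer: 3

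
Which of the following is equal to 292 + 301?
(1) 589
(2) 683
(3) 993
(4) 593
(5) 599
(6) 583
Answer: 4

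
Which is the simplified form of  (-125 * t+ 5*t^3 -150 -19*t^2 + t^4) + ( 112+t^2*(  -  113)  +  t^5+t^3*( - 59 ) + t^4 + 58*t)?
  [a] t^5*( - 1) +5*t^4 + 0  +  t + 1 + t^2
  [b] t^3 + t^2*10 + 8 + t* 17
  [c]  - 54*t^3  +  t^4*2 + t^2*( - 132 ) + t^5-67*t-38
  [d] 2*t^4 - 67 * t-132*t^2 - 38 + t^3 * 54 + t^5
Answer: c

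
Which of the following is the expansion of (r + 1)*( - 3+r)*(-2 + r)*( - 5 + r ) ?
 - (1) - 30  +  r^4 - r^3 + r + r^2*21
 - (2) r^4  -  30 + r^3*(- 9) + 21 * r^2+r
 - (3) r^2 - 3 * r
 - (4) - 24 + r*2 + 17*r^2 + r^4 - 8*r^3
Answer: 2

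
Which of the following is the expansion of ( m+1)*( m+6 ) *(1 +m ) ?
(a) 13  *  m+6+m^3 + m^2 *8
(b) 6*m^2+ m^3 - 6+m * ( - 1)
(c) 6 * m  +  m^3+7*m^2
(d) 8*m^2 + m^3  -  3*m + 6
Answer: a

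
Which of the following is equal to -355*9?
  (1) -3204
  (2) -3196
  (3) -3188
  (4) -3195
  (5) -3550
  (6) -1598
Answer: 4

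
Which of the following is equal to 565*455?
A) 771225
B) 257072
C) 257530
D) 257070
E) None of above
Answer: E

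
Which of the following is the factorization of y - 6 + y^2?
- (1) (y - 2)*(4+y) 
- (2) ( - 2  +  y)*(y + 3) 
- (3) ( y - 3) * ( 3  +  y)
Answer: 2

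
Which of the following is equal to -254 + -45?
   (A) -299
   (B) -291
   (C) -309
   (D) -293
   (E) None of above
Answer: A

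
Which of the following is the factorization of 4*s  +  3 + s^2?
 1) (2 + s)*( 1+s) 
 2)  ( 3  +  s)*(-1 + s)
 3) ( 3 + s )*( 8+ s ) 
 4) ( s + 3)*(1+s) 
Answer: 4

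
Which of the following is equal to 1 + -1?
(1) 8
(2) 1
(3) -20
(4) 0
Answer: 4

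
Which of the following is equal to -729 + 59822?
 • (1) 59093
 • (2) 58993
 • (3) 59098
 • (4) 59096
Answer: 1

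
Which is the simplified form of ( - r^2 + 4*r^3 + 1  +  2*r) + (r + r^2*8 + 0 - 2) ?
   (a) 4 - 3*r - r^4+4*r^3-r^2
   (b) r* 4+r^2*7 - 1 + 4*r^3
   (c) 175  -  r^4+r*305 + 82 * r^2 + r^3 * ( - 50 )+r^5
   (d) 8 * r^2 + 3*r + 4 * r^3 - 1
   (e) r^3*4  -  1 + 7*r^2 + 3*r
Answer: e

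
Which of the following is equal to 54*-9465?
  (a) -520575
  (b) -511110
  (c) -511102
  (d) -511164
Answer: b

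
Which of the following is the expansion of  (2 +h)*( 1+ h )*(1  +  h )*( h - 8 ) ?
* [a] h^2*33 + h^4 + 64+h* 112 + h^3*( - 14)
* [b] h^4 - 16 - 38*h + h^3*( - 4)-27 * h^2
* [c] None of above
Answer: b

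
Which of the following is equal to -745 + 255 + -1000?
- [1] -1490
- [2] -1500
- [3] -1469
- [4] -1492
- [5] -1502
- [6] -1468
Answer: 1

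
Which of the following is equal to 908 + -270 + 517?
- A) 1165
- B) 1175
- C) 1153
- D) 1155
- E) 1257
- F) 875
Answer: D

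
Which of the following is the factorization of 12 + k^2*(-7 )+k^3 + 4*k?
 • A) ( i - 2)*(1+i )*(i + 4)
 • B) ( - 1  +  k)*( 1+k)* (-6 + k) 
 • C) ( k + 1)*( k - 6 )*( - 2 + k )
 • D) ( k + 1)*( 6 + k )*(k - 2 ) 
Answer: C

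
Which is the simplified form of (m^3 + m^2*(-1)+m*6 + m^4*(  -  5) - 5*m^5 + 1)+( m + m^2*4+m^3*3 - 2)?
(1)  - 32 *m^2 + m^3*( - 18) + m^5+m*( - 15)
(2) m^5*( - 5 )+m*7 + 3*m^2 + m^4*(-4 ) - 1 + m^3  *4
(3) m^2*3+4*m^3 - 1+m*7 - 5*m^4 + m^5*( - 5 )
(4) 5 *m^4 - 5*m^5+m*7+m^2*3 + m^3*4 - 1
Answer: 3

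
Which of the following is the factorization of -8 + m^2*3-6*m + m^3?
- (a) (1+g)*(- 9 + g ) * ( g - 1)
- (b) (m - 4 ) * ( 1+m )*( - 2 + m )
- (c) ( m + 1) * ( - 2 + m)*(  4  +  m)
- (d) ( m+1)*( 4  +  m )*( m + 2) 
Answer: c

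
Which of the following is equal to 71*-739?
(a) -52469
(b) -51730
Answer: a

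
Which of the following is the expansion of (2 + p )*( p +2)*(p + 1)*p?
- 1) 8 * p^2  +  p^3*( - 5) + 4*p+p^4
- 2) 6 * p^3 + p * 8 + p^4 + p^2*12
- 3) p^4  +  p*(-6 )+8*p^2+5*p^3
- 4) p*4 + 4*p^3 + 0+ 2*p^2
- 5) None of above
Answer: 5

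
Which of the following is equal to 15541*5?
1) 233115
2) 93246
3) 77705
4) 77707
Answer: 3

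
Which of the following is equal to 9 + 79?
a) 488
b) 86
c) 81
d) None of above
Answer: d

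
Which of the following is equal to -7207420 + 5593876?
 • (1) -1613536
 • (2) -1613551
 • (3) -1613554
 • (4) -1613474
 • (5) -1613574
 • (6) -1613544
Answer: 6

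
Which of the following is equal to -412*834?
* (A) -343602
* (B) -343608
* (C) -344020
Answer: B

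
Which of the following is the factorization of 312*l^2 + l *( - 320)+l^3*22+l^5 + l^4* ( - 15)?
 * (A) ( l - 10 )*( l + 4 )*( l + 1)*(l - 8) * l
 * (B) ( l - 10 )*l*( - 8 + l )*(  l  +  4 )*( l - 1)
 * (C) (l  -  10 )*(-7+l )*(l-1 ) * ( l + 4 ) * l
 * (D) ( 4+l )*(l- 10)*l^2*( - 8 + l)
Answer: B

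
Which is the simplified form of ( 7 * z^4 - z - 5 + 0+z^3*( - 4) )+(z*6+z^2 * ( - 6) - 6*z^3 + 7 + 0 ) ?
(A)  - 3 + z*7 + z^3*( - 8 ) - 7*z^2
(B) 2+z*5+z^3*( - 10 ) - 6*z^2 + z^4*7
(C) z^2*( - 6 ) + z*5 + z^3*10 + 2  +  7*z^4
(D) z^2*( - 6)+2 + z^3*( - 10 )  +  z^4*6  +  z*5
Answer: B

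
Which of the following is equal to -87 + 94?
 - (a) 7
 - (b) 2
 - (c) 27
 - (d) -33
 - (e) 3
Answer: a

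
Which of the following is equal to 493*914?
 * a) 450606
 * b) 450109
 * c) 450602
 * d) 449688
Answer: c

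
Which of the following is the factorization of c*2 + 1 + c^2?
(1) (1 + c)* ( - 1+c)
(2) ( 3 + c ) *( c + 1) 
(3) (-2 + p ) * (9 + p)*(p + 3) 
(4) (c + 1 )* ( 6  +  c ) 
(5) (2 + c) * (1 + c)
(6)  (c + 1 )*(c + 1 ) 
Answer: 6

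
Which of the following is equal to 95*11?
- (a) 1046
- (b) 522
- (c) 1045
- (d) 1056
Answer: c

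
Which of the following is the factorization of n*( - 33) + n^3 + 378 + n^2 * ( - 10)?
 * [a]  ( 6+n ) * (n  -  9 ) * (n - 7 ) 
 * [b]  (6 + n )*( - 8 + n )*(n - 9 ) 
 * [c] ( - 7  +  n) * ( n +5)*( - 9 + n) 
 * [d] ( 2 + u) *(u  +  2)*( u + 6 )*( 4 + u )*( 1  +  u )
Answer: a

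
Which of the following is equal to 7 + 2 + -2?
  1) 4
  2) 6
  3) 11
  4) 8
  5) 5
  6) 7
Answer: 6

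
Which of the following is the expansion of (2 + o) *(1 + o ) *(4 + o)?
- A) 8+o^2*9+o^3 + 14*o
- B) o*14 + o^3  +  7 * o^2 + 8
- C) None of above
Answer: B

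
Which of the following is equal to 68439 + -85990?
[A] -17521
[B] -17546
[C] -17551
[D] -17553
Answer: C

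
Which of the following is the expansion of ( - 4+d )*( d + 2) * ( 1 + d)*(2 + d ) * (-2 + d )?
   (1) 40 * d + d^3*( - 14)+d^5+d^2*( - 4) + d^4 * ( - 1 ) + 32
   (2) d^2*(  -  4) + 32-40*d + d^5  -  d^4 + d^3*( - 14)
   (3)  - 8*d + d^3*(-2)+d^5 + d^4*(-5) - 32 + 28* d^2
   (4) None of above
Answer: 1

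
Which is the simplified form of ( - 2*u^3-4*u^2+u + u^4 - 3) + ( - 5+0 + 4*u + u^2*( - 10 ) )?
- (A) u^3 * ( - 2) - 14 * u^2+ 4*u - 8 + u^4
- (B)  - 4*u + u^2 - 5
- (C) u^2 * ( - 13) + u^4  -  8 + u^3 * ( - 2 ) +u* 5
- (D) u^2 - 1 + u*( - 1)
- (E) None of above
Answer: E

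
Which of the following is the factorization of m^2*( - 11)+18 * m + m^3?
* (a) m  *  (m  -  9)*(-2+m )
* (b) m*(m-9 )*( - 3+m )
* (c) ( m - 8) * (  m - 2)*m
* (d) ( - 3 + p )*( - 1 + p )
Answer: a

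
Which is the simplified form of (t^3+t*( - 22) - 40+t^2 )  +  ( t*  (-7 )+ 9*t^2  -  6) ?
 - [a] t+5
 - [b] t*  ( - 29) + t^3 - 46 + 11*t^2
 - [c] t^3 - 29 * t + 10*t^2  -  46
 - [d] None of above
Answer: c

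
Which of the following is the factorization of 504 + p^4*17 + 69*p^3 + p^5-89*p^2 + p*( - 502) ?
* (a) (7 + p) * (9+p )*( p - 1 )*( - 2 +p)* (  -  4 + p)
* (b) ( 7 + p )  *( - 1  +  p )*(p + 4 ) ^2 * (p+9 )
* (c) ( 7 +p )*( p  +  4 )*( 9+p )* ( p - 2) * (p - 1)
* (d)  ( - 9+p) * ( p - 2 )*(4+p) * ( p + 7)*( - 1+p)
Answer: c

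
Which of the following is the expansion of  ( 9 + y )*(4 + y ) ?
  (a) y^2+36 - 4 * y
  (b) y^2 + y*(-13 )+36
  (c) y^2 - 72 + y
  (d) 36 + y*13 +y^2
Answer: d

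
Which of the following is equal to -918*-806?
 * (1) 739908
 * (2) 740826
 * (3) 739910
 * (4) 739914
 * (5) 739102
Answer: 1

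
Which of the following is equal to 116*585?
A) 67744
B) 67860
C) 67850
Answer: B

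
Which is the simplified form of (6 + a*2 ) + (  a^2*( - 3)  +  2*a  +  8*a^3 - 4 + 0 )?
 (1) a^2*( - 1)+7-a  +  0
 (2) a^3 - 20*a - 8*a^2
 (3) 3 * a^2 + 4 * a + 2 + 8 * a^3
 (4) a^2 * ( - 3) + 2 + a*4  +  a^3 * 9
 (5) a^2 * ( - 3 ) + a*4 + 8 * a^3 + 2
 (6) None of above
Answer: 5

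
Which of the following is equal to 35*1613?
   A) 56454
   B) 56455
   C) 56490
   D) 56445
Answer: B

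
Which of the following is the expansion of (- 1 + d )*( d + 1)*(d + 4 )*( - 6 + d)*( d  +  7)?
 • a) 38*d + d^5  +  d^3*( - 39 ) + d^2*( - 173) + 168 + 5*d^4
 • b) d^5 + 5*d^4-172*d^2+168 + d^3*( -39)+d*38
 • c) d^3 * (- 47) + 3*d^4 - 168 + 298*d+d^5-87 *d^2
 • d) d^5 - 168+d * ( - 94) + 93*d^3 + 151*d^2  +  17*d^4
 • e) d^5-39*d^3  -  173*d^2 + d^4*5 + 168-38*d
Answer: a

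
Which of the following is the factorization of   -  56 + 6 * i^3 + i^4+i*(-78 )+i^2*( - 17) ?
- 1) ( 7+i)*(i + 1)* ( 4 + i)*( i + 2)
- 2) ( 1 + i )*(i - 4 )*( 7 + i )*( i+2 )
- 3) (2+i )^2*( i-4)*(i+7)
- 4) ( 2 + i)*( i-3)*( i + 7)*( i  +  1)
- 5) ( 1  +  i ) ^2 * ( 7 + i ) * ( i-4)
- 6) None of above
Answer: 2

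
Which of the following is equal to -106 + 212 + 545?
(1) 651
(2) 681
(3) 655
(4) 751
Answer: 1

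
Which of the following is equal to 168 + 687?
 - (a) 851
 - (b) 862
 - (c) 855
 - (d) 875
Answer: c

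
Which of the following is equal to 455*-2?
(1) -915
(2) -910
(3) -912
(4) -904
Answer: 2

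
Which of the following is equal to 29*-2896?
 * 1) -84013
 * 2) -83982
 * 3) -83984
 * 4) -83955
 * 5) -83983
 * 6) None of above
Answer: 3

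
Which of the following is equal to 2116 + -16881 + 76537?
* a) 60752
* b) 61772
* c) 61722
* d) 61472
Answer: b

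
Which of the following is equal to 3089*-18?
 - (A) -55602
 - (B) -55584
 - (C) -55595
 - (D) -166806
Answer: A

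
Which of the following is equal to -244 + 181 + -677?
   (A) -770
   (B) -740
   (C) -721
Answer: B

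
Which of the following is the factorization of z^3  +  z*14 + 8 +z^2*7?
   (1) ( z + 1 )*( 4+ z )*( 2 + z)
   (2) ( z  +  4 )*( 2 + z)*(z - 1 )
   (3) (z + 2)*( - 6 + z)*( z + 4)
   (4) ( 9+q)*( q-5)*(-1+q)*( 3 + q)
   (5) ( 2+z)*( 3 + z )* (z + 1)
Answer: 1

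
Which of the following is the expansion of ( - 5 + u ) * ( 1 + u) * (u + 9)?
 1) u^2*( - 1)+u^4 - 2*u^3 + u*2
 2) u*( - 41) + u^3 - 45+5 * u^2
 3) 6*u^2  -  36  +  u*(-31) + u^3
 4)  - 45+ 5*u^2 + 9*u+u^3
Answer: 2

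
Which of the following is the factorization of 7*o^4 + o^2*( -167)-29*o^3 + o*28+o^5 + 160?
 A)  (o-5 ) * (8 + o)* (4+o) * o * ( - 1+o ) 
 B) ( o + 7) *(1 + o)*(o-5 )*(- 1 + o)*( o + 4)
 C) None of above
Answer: C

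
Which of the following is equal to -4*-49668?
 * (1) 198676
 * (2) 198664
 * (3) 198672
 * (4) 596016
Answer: 3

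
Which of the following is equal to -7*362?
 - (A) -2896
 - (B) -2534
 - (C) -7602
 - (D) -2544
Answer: B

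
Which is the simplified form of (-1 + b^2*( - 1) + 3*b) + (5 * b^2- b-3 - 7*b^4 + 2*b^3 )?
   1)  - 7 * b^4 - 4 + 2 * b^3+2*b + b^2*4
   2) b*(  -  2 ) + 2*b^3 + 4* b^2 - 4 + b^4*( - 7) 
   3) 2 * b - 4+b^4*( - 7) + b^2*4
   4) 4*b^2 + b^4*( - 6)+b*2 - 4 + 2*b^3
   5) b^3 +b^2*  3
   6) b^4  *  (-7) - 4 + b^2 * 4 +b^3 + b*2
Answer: 1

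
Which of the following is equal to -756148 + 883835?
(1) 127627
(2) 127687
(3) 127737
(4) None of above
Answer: 2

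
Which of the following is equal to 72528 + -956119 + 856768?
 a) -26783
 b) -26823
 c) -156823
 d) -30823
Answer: b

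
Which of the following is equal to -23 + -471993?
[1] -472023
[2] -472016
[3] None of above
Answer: 2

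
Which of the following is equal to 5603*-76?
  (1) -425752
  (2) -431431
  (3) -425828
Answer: 3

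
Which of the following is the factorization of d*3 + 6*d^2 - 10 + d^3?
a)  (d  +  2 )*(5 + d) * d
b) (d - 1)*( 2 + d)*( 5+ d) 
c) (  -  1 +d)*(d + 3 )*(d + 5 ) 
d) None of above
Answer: b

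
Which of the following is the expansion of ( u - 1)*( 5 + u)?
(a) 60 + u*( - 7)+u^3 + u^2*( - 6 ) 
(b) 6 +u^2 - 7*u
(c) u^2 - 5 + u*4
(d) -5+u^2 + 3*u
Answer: c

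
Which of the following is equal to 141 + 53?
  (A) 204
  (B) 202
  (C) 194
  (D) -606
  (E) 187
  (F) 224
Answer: C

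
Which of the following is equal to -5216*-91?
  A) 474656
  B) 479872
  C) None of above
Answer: A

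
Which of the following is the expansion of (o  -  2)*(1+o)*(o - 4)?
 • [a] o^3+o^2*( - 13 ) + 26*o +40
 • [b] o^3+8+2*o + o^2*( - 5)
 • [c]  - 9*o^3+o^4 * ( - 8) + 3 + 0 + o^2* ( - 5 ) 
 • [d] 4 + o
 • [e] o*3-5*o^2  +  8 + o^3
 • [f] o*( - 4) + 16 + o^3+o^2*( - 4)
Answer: b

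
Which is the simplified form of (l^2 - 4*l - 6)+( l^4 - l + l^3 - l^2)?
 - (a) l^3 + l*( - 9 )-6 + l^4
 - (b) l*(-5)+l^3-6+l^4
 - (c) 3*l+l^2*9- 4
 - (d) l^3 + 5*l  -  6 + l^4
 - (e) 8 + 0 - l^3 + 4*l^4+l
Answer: b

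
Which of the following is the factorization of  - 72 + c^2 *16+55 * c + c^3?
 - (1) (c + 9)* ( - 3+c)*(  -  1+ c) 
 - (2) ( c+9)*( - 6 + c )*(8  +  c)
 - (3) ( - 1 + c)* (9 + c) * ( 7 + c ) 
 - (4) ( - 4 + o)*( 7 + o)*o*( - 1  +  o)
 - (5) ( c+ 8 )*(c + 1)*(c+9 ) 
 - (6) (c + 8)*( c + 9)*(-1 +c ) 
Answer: 6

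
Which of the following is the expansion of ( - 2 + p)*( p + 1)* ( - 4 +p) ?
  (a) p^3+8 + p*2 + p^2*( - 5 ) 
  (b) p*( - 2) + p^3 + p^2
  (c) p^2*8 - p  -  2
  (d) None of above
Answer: a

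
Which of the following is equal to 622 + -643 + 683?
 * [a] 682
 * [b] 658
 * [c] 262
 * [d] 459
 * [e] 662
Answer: e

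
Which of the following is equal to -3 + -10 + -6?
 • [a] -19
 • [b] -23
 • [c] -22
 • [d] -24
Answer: a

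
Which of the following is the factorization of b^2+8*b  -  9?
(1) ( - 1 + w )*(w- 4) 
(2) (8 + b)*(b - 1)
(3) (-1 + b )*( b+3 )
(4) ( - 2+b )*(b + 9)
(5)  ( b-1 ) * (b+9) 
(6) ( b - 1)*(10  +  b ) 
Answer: 5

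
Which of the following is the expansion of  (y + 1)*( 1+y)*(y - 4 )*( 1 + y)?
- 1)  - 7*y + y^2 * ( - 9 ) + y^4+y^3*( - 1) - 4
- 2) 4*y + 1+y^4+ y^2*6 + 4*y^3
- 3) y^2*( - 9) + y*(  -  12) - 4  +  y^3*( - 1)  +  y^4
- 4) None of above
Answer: 4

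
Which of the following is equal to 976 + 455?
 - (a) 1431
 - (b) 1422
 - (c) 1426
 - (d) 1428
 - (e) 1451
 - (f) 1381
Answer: a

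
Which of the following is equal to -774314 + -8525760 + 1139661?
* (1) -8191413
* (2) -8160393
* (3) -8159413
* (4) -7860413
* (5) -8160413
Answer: 5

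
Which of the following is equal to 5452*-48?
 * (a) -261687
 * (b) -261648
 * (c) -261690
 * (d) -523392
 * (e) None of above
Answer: e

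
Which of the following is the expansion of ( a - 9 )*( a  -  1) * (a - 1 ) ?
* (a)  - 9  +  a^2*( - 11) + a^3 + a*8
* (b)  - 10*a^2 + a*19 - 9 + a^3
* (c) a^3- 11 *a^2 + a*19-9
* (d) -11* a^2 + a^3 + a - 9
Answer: c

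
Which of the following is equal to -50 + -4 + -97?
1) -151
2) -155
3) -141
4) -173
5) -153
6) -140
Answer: 1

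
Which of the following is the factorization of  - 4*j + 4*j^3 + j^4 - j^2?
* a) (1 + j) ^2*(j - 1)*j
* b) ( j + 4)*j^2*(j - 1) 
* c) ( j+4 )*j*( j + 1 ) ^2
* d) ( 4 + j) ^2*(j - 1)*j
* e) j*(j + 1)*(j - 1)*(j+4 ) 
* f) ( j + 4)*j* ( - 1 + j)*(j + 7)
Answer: e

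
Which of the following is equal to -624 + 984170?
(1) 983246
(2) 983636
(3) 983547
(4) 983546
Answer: 4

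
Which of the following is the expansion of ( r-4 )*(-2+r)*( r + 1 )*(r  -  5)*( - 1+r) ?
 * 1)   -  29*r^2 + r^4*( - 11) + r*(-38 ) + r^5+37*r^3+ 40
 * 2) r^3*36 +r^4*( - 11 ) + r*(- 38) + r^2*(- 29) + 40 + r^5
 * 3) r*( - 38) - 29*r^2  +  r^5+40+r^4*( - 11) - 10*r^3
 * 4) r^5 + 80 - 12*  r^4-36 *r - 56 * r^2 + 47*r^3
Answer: 1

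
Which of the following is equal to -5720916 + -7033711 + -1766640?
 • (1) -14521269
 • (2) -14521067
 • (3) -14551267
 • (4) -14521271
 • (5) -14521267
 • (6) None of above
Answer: 5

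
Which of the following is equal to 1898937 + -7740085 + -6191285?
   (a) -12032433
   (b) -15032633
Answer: a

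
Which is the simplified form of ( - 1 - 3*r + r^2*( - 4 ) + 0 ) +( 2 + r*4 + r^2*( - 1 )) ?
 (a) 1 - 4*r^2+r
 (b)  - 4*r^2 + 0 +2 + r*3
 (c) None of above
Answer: c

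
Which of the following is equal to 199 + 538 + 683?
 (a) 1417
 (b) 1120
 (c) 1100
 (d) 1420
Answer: d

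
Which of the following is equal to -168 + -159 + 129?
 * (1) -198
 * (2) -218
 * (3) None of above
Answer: 1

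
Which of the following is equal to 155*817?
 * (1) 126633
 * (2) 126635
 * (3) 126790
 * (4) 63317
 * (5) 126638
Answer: 2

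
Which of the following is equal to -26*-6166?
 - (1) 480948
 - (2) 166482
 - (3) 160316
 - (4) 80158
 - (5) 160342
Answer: 3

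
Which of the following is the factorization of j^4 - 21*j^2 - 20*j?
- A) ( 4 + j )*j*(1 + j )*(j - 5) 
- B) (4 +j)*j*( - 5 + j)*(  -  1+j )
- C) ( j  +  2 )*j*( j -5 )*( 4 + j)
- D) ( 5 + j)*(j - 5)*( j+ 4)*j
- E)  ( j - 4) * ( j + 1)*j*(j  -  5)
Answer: A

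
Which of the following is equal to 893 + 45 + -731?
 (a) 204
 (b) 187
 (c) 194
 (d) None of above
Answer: d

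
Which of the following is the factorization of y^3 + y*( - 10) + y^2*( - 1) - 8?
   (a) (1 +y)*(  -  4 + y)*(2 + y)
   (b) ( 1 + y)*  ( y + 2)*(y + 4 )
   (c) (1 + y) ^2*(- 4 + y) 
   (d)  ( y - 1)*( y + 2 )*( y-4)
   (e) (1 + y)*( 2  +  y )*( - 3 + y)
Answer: a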